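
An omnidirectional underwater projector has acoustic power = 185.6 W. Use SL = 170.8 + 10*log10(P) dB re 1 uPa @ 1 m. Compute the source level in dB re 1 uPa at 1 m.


SL = 170.8 + 10*log10(185.6) = 170.8 + 22.69 = 193.49

193.49 dB


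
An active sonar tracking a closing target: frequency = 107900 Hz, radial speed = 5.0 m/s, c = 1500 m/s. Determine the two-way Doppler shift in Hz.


fd = 2*f*v/c = 2 * 107900 * 5.0 / 1500 = 719.33

719.33 Hz


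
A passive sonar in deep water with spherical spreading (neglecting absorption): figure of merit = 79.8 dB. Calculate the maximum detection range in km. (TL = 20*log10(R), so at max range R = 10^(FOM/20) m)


At max range FOM = TL, so 20*log10(R) = 79.8
R = 10^(79.8/20) = 9772.37 m = 9.77 km

9.77 km


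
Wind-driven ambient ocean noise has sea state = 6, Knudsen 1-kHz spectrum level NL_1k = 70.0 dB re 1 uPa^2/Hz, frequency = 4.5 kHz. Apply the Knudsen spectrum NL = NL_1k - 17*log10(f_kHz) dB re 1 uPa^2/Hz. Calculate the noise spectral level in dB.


NL = NL_1k - 17*log10(f_kHz) = 70.0 - 17*log10(4.5) = 70.0 - (11.1) = 58.9

58.9 dB


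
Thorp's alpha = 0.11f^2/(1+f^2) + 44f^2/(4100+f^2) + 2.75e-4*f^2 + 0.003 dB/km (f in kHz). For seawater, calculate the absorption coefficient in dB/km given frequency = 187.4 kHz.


f^2 = 35118.76
alpha = 0.11*35118.76/(1+35118.76) + 44*35118.76/(4100+35118.76) + 2.75e-4*35118.76 + 0.003 = 49.171

49.171 dB/km


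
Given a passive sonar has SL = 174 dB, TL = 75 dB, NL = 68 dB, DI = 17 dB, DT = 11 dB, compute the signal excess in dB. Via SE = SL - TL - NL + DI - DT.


37 dB


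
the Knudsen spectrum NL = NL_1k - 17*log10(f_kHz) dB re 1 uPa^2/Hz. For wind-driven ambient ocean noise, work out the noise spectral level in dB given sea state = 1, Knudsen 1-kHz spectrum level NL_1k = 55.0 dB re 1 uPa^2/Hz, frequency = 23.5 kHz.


NL = NL_1k - 17*log10(f_kHz) = 55.0 - 17*log10(23.5) = 55.0 - (23.31) = 31.69

31.69 dB


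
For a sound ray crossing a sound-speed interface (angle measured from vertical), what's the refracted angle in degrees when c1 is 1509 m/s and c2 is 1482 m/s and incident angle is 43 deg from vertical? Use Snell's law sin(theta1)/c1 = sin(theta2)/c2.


42.05 deg


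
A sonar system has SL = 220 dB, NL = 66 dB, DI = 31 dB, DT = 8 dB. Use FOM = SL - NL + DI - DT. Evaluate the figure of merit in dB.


177 dB


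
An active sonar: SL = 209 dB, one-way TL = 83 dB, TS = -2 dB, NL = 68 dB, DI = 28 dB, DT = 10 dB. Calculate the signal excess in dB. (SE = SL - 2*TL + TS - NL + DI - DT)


-9 dB


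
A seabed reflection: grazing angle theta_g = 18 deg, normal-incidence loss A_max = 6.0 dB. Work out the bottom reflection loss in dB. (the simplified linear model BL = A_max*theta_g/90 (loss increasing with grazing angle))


1.2 dB


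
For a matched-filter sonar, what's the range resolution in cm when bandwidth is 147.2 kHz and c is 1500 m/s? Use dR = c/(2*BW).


0.51 cm


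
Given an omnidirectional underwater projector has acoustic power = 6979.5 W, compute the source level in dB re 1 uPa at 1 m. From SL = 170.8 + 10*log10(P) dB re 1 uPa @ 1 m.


SL = 170.8 + 10*log10(6979.5) = 170.8 + 38.44 = 209.24

209.24 dB


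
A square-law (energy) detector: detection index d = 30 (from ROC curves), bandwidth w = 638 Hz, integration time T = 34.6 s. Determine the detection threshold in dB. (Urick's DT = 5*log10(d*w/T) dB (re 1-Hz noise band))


DT = 5*log10(d*w/T) = 5*log10(30 * 638 / 34.6) = 5*log10(553.18) = 13.71

13.71 dB


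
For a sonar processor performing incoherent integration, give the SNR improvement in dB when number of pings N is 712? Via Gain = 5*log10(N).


Gain = 5*log10(712) = 14.26

14.26 dB


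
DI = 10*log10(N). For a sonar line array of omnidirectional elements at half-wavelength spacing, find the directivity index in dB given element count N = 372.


25.71 dB


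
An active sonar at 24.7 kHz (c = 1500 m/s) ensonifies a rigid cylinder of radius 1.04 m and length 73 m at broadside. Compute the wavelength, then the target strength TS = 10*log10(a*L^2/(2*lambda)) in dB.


Step 1: lambda = c/f = 1500/24700 = 0.06073 m
Step 2: TS = 10*log10(a*L^2/(2*lambda)) = 10*log10(1.04*73^2/(2*0.06073)) = 46.59

46.59 dB


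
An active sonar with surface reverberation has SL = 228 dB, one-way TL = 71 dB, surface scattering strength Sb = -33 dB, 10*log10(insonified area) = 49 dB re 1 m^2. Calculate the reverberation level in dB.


102 dB


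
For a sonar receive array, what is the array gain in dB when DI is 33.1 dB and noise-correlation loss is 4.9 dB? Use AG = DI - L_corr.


28.2 dB


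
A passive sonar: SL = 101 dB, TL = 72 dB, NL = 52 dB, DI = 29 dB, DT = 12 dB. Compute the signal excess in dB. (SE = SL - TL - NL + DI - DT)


SE = SL - TL - NL + DI - DT = 101 - 72 - 52 + 29 - 12 = -6

-6 dB


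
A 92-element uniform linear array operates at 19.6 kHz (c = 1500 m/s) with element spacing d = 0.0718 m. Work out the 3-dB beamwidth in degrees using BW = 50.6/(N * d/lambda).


Step 1: lambda = 1500/19600 = 0.07653 m
Step 2: d/lambda = 0.0718/0.07653 = 0.9382
Step 3: BW = 50.6/(N * d/lambda) = 50.6/(92 * 0.9382) = 0.59

0.59 deg


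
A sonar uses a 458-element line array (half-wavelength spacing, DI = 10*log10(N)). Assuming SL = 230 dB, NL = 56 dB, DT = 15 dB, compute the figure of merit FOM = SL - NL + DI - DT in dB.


185.61 dB


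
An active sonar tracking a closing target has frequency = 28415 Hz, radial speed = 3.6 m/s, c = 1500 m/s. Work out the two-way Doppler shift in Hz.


136.39 Hz


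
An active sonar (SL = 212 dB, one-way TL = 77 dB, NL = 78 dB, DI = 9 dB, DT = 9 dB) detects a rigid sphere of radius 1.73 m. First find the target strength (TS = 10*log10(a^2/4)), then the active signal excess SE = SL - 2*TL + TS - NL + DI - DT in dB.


Step 1: TS = 10*log10(1.73^2/4) = -1.26 dB
Step 2: SE = SL - 2*TL + TS - NL + DI - DT = 212 - 2*77 + (-1.26) - 78 + 9 - 9 = -21.26

-21.26 dB


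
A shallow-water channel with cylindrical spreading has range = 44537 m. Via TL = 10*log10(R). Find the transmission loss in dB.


TL = 10*log10(44537) = 46.49

46.49 dB


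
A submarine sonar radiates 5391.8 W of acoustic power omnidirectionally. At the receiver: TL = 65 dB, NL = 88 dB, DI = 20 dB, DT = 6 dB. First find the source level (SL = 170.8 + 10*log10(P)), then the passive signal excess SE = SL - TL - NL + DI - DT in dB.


Step 1: SL = 170.8 + 10*log10(5391.8) = 208.12 dB
Step 2: SE = SL - TL - NL + DI - DT = 208.12 - 65 - 88 + 20 - 6 = 69.12

69.12 dB


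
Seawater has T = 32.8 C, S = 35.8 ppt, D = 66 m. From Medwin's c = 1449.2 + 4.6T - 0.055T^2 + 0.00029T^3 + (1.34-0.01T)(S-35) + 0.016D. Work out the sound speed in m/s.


c = 1449.2 + 4.6*32.8 - 0.055*32.8^2 + 0.00029*32.8^3 + (1.34 - 0.01*32.8)*(35.8 - 35) + 0.016*66 = 1553.01

1553.01 m/s


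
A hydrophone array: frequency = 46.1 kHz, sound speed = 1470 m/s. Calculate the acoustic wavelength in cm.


lambda = c/f = 1470 / 46100 = 0.0319 m = 3.19 cm

3.19 cm


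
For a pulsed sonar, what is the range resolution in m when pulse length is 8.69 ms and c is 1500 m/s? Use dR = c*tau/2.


dR = c*tau/2 = 1500 * 8.69e-3 / 2 = 6.5175

6.5175 m


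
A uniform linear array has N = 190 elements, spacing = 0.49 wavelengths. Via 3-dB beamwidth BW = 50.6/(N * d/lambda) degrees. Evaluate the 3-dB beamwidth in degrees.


BW = 50.6 / (190 * 0.49) = 50.6 / 93.1 = 0.54

0.54 deg


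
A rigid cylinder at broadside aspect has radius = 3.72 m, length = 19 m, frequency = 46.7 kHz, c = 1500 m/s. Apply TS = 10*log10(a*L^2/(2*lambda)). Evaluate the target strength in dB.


lambda = 1500/46700 = 0.03212 m
TS = 10*log10(3.72*19^2/(2*0.03212)) = 43.2

43.2 dB


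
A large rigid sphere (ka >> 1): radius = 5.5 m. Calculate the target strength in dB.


TS = 10*log10(5.5^2 / 4) = 10*log10(7.5625) = 8.79

8.79 dB


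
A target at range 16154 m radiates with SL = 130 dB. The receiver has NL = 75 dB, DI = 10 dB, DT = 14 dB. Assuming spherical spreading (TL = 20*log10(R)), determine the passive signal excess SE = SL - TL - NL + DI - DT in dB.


-33.17 dB


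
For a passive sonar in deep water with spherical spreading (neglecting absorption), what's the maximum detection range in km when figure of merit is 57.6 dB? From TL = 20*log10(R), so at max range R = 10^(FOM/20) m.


At max range FOM = TL, so 20*log10(R) = 57.6
R = 10^(57.6/20) = 758.58 m = 0.76 km

0.76 km


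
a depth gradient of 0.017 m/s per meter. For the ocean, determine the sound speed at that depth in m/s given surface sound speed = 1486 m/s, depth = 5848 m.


c = 1486 + 0.017 * 5848 = 1585.416

1585.416 m/s


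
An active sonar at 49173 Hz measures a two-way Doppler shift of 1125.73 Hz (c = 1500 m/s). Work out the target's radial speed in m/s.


From fd = 2*f*v/c, v = c*fd/(2*f) = 1500 * 1125.73 / (2*49173) = 17.17

17.17 m/s


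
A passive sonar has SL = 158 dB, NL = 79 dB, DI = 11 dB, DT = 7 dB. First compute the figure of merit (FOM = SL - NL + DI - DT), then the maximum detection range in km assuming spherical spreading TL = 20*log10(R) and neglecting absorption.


Step 1: FOM = SL - NL + DI - DT = 158 - 79 + 11 - 7 = 83 dB
Step 2: at max range FOM = TL = 20*log10(R), so R = 10^(83/20) = 14125.38 m = 14.13 km

14.13 km


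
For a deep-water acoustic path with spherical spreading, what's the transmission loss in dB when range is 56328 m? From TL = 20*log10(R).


TL = 20*log10(56328) = 95.01

95.01 dB


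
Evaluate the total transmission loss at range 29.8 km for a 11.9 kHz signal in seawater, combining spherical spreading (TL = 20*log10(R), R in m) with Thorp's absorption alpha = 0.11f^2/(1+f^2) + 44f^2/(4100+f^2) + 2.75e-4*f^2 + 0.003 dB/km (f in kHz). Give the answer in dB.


Step 1 (Thorp): alpha = 0.11*141.61/(1+141.61) + 44*141.61/(4100+141.61) + 2.75e-4*141.61 + 0.003 = 1.6202 dB/km
Step 2: TL_spread = 20*log10(29800) = 89.48 dB
Step 3: TL_abs = alpha*R = 1.6202 * 29.8 = 48.28 dB
Step 4: TL_total = 89.48 + 48.28 = 137.76

137.76 dB


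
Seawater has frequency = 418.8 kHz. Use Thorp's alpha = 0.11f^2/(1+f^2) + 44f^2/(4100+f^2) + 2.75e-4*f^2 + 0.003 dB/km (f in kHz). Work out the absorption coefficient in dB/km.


91.341 dB/km


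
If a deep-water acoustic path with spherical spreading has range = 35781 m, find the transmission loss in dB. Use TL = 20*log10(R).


TL = 20*log10(35781) = 91.07

91.07 dB


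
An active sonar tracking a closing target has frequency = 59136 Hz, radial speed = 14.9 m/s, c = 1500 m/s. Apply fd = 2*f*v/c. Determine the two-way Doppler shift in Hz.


fd = 2*f*v/c = 2 * 59136 * 14.9 / 1500 = 1174.84

1174.84 Hz


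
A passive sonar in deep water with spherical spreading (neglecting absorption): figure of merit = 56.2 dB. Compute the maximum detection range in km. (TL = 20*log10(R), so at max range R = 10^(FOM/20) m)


At max range FOM = TL, so 20*log10(R) = 56.2
R = 10^(56.2/20) = 645.65 m = 0.65 km

0.65 km


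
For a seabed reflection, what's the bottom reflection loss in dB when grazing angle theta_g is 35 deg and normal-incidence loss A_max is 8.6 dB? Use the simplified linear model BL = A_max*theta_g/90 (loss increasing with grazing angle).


BL = A_max * theta_g / 90 = 8.6 * 35 / 90 = 3.34

3.34 dB


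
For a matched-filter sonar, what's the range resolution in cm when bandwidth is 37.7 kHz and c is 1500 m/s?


dR = c/(2*BW) = 1500 / (2 * 37.7e3) = 0.0199 m = 1.99 cm

1.99 cm


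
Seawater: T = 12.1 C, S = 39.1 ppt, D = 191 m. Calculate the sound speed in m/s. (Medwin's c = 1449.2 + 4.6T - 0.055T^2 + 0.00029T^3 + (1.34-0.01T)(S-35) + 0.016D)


1505.38 m/s


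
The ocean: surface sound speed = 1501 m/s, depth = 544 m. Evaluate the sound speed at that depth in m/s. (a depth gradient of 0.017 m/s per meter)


c = 1501 + 0.017 * 544 = 1510.248

1510.248 m/s


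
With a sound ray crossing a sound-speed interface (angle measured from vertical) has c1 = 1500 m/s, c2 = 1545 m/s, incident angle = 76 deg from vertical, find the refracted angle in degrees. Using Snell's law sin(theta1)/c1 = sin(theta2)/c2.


88.02 deg


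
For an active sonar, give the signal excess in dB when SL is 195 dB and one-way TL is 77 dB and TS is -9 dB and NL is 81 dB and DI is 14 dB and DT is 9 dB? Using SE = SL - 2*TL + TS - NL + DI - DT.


SE = SL - 2*TL + TS - NL + DI - DT = 195 - 2*77 + (-9) - 81 + 14 - 9 = -44

-44 dB


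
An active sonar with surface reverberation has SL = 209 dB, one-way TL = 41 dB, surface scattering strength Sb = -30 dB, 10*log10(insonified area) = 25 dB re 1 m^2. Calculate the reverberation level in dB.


RL = SL - 2*TL + Sb + 10*log10(A) = 209 - 2*41 + (-30) + 25 = 122

122 dB


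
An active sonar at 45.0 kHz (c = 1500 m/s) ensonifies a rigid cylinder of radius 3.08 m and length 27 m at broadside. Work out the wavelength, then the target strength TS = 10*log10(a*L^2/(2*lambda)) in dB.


Step 1: lambda = c/f = 1500/45000 = 0.03333 m
Step 2: TS = 10*log10(a*L^2/(2*lambda)) = 10*log10(3.08*27^2/(2*0.03333)) = 45.27

45.27 dB


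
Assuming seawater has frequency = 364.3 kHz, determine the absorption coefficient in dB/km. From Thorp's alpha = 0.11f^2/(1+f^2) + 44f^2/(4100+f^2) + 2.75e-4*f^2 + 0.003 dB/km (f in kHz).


f^2 = 132714.49
alpha = 0.11*132714.49/(1+132714.49) + 44*132714.49/(4100+132714.49) + 2.75e-4*132714.49 + 0.003 = 79.291

79.291 dB/km


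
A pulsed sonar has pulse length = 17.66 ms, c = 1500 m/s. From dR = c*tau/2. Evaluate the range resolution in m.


dR = c*tau/2 = 1500 * 17.66e-3 / 2 = 13.245

13.245 m


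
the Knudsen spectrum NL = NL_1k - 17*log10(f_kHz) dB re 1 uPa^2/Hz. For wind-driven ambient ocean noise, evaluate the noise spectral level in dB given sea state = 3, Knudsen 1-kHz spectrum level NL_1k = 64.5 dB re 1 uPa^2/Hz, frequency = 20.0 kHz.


NL = NL_1k - 17*log10(f_kHz) = 64.5 - 17*log10(20.0) = 64.5 - (22.12) = 42.38

42.38 dB


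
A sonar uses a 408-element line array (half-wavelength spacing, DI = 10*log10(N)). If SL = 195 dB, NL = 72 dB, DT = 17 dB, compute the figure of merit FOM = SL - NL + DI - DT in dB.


132.11 dB


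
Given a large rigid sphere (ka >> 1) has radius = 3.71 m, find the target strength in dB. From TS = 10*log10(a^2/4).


TS = 10*log10(3.71^2 / 4) = 10*log10(3.441025) = 5.37

5.37 dB


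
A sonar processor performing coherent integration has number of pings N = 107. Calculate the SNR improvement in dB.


20.29 dB


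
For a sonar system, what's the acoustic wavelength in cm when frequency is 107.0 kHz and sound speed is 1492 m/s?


lambda = c/f = 1492 / 107000 = 0.0139 m = 1.39 cm

1.39 cm


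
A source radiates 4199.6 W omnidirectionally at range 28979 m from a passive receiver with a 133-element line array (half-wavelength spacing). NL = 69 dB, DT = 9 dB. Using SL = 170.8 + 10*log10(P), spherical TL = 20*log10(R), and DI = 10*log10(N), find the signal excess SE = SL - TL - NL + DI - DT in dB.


61.03 dB


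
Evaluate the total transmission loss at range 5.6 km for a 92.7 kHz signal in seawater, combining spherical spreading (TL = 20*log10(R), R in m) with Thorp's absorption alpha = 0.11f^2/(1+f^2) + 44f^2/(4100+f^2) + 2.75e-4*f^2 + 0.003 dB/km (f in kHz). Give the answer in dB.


Step 1 (Thorp): alpha = 0.11*8593.29/(1+8593.29) + 44*8593.29/(4100+8593.29) + 2.75e-4*8593.29 + 0.003 = 32.2639 dB/km
Step 2: TL_spread = 20*log10(5600) = 74.96 dB
Step 3: TL_abs = alpha*R = 32.2639 * 5.6 = 180.68 dB
Step 4: TL_total = 74.96 + 180.68 = 255.64

255.64 dB


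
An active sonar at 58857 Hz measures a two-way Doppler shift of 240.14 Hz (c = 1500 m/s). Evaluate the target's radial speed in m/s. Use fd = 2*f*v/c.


From fd = 2*f*v/c, v = c*fd/(2*f) = 1500 * 240.14 / (2*58857) = 3.06

3.06 m/s


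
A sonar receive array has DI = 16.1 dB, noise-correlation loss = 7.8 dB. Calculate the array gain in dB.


AG = DI - L_corr = 16.1 - 7.8 = 8.3

8.3 dB


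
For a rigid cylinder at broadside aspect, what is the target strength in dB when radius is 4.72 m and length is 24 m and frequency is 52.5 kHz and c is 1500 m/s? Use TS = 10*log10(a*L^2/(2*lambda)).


lambda = 1500/52500 = 0.02857 m
TS = 10*log10(4.72*24^2/(2*0.02857)) = 46.77

46.77 dB


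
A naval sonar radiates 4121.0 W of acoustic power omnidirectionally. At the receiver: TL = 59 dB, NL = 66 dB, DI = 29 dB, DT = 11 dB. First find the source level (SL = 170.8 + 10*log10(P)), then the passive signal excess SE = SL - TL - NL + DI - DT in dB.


Step 1: SL = 170.8 + 10*log10(4121.0) = 206.95 dB
Step 2: SE = SL - TL - NL + DI - DT = 206.95 - 59 - 66 + 29 - 11 = 99.95

99.95 dB


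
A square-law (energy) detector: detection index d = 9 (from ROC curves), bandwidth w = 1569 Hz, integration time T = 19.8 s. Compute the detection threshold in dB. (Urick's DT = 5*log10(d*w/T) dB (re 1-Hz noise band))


DT = 5*log10(d*w/T) = 5*log10(9 * 1569 / 19.8) = 5*log10(713.18) = 14.27

14.27 dB


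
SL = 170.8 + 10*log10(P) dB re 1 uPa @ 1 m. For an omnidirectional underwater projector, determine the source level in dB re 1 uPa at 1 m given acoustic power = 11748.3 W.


SL = 170.8 + 10*log10(11748.3) = 170.8 + 40.7 = 211.5

211.5 dB


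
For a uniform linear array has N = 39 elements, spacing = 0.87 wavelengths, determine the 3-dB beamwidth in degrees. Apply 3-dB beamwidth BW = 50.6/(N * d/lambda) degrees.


BW = 50.6 / (39 * 0.87) = 50.6 / 33.93 = 1.49

1.49 deg


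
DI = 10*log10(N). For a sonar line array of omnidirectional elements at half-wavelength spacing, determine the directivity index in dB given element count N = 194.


22.88 dB


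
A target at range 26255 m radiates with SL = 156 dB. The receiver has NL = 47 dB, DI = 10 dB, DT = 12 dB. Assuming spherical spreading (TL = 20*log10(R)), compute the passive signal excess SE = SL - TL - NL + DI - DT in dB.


Step 1: TL = 20*log10(26255) = 88.38 dB
Step 2: SE = 156 - 88.38 - 47 + 10 - 12 = 18.62

18.62 dB


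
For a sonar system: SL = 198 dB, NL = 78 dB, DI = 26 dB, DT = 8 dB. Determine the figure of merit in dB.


FOM = SL - NL + DI - DT = 198 - 78 + 26 - 8 = 138

138 dB


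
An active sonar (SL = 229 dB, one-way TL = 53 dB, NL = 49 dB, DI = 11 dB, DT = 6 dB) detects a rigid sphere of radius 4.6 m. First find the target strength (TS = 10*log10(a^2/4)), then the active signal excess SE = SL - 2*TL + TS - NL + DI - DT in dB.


Step 1: TS = 10*log10(4.6^2/4) = 7.23 dB
Step 2: SE = SL - 2*TL + TS - NL + DI - DT = 229 - 2*53 + (7.23) - 49 + 11 - 6 = 86.23

86.23 dB


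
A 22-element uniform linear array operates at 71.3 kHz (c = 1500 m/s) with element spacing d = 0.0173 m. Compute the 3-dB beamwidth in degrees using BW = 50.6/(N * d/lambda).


2.8 deg


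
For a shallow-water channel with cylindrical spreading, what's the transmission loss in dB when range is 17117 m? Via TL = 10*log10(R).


TL = 10*log10(17117) = 42.33

42.33 dB


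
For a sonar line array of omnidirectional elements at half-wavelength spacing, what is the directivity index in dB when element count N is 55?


DI = 10*log10(55) = 17.4

17.4 dB


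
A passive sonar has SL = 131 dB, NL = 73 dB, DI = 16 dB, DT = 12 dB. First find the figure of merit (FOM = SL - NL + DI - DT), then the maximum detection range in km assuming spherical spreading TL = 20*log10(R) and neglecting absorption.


Step 1: FOM = SL - NL + DI - DT = 131 - 73 + 16 - 12 = 62 dB
Step 2: at max range FOM = TL = 20*log10(R), so R = 10^(62/20) = 1258.93 m = 1.26 km

1.26 km


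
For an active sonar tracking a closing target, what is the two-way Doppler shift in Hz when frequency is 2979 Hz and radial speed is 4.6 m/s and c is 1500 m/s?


18.27 Hz


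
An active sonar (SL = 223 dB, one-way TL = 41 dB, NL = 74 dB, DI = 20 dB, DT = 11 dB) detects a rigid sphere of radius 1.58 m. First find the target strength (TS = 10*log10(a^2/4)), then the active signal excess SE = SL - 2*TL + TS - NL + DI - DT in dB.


Step 1: TS = 10*log10(1.58^2/4) = -2.05 dB
Step 2: SE = SL - 2*TL + TS - NL + DI - DT = 223 - 2*41 + (-2.05) - 74 + 20 - 11 = 73.95

73.95 dB


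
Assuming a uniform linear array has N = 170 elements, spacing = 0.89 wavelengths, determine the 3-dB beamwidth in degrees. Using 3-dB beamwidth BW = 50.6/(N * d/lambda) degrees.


BW = 50.6 / (170 * 0.89) = 50.6 / 151.3 = 0.33

0.33 deg


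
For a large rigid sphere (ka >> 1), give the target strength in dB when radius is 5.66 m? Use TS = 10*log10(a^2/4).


TS = 10*log10(5.66^2 / 4) = 10*log10(8.0089) = 9.04

9.04 dB


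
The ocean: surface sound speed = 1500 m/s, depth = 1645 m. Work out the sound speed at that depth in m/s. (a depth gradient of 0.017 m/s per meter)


c = 1500 + 0.017 * 1645 = 1527.965

1527.965 m/s


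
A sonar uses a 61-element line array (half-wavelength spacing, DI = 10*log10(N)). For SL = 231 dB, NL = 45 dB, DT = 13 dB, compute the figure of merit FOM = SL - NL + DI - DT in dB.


Step 1: DI = 10*log10(61) = 17.85 dB
Step 2: FOM = SL - NL + DI - DT = 231 - 45 + 17.85 - 13 = 190.85

190.85 dB


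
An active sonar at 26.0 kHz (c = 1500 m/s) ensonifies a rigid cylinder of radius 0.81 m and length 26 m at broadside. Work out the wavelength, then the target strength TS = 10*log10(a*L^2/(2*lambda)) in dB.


Step 1: lambda = c/f = 1500/26000 = 0.05769 m
Step 2: TS = 10*log10(a*L^2/(2*lambda)) = 10*log10(0.81*26^2/(2*0.05769)) = 36.76

36.76 dB


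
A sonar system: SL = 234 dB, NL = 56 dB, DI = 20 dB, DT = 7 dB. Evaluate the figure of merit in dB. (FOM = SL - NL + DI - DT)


FOM = SL - NL + DI - DT = 234 - 56 + 20 - 7 = 191

191 dB


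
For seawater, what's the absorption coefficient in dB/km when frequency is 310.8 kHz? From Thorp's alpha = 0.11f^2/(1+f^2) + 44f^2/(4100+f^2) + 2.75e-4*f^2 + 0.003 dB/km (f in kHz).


f^2 = 96596.64
alpha = 0.11*96596.64/(1+96596.64) + 44*96596.64/(4100+96596.64) + 2.75e-4*96596.64 + 0.003 = 68.886

68.886 dB/km


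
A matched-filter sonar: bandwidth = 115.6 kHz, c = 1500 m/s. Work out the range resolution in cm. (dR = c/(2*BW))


dR = c/(2*BW) = 1500 / (2 * 115.6e3) = 0.0065 m = 0.65 cm

0.65 cm


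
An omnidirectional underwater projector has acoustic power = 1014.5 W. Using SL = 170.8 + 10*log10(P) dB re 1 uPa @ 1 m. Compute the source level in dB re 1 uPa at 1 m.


SL = 170.8 + 10*log10(1014.5) = 170.8 + 30.06 = 200.86

200.86 dB


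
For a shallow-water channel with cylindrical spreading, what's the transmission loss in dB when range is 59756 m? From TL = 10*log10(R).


TL = 10*log10(59756) = 47.76

47.76 dB


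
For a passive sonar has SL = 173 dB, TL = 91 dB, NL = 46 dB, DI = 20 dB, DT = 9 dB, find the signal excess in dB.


SE = SL - TL - NL + DI - DT = 173 - 91 - 46 + 20 - 9 = 47

47 dB


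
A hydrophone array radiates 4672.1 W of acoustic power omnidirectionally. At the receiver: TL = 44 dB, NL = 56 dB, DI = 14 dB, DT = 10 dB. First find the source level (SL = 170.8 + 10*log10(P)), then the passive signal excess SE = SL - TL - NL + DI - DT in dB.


Step 1: SL = 170.8 + 10*log10(4672.1) = 207.5 dB
Step 2: SE = SL - TL - NL + DI - DT = 207.5 - 44 - 56 + 14 - 10 = 111.5

111.5 dB


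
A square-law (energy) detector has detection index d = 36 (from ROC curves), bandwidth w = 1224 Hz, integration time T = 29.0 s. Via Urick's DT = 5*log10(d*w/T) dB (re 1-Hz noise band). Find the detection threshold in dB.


DT = 5*log10(d*w/T) = 5*log10(36 * 1224 / 29.0) = 5*log10(1519.45) = 15.91

15.91 dB


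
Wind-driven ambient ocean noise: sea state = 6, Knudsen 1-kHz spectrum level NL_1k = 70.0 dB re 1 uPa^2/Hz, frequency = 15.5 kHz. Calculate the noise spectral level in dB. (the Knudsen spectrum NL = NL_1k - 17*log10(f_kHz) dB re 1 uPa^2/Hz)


NL = NL_1k - 17*log10(f_kHz) = 70.0 - 17*log10(15.5) = 70.0 - (20.24) = 49.76

49.76 dB


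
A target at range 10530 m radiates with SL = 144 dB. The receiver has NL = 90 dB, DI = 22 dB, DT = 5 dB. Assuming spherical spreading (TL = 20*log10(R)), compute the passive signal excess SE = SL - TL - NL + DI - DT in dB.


Step 1: TL = 20*log10(10530) = 80.45 dB
Step 2: SE = 144 - 80.45 - 90 + 22 - 5 = -9.45

-9.45 dB


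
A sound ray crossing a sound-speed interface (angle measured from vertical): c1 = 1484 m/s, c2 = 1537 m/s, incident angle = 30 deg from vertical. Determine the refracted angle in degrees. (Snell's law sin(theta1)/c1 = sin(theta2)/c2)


31.19 deg


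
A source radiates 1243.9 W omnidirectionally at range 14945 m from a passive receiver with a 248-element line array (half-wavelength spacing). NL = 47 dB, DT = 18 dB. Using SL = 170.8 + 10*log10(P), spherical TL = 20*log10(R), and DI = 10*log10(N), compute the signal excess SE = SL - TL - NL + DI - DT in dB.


Step 1: SL = 170.8 + 10*log10(1243.9) = 201.75 dB
Step 2: TL = 20*log10(14945) = 83.49 dB
Step 3: DI = 10*log10(248) = 23.94 dB
Step 4: SE = SL - TL - NL + DI - DT = 201.75 - 83.49 - 47 + 23.94 - 18 = 77.2

77.2 dB


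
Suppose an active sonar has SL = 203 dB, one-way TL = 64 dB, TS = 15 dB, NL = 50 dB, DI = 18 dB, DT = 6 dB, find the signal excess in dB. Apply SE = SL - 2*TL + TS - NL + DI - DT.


SE = SL - 2*TL + TS - NL + DI - DT = 203 - 2*64 + (15) - 50 + 18 - 6 = 52

52 dB


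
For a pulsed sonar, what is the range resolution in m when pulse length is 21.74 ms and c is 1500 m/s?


dR = c*tau/2 = 1500 * 21.74e-3 / 2 = 16.305

16.305 m


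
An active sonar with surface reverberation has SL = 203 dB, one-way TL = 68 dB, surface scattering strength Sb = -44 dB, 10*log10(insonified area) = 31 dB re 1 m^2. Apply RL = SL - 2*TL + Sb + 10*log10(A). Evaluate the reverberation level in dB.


RL = SL - 2*TL + Sb + 10*log10(A) = 203 - 2*68 + (-44) + 31 = 54

54 dB


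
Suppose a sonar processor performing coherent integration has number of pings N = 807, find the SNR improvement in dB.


Gain = 10*log10(807) = 29.07

29.07 dB


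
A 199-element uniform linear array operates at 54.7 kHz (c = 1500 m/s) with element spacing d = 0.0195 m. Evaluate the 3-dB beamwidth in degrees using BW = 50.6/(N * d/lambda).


0.36 deg


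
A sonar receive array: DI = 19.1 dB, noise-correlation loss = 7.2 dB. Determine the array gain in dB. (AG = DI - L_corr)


11.9 dB


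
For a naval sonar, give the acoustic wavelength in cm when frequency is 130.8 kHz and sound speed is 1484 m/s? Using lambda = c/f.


lambda = c/f = 1484 / 130800 = 0.0113 m = 1.13 cm

1.13 cm


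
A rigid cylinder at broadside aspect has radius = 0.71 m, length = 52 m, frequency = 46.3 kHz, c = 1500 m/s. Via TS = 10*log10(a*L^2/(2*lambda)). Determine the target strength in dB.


lambda = 1500/46300 = 0.0324 m
TS = 10*log10(0.71*52^2/(2*0.0324)) = 44.72

44.72 dB


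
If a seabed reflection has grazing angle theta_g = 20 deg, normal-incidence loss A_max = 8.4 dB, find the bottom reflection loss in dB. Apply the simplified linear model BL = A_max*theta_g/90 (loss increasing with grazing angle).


BL = A_max * theta_g / 90 = 8.4 * 20 / 90 = 1.87

1.87 dB


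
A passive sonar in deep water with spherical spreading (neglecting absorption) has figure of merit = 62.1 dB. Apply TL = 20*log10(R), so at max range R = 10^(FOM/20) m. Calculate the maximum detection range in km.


1.27 km


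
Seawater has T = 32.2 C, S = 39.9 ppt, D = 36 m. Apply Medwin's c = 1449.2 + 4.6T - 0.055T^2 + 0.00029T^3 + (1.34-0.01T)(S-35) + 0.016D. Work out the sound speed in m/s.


c = 1449.2 + 4.6*32.2 - 0.055*32.2^2 + 0.00029*32.2^3 + (1.34 - 0.01*32.2)*(39.9 - 35) + 0.016*36 = 1555.54

1555.54 m/s


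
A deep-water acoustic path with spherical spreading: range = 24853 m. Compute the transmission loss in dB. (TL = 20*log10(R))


TL = 20*log10(24853) = 87.91

87.91 dB


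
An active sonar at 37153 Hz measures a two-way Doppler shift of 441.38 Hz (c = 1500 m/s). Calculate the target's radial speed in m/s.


From fd = 2*f*v/c, v = c*fd/(2*f) = 1500 * 441.38 / (2*37153) = 8.91

8.91 m/s


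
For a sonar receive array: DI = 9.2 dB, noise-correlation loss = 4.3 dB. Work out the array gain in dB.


AG = DI - L_corr = 9.2 - 4.3 = 4.9

4.9 dB


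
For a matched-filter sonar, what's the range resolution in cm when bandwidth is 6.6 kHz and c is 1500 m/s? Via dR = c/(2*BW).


11.36 cm


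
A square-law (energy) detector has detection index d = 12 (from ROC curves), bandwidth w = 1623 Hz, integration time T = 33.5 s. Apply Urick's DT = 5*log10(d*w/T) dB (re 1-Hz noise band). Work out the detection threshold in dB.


13.82 dB


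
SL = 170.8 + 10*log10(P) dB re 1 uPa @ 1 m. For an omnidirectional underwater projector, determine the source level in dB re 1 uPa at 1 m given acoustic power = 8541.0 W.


SL = 170.8 + 10*log10(8541.0) = 170.8 + 39.32 = 210.12

210.12 dB


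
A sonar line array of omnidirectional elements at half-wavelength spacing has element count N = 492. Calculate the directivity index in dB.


26.92 dB


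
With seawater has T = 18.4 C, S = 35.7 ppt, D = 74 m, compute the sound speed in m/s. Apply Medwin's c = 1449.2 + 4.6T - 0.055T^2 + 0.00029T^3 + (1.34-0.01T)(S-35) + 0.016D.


c = 1449.2 + 4.6*18.4 - 0.055*18.4^2 + 0.00029*18.4^3 + (1.34 - 0.01*18.4)*(35.7 - 35) + 0.016*74 = 1519.02

1519.02 m/s


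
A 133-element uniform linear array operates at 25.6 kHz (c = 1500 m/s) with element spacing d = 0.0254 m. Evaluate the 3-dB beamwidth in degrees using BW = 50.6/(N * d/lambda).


Step 1: lambda = 1500/25600 = 0.05859 m
Step 2: d/lambda = 0.0254/0.05859 = 0.4335
Step 3: BW = 50.6/(N * d/lambda) = 50.6/(133 * 0.4335) = 0.88

0.88 deg


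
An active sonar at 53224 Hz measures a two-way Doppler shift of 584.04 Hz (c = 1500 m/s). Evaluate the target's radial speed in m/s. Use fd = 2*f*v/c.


From fd = 2*f*v/c, v = c*fd/(2*f) = 1500 * 584.04 / (2*53224) = 8.23

8.23 m/s


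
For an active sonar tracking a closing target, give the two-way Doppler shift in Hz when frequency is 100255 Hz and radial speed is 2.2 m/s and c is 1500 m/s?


fd = 2*f*v/c = 2 * 100255 * 2.2 / 1500 = 294.08

294.08 Hz


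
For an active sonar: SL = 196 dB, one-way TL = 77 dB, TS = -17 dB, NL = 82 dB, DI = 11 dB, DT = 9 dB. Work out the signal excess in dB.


-55 dB


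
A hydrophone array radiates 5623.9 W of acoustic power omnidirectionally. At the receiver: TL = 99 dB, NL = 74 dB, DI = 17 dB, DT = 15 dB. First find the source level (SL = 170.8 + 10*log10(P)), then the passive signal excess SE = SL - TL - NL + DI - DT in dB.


Step 1: SL = 170.8 + 10*log10(5623.9) = 208.3 dB
Step 2: SE = SL - TL - NL + DI - DT = 208.3 - 99 - 74 + 17 - 15 = 37.3

37.3 dB


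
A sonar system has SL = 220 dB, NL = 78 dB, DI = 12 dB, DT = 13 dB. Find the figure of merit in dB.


FOM = SL - NL + DI - DT = 220 - 78 + 12 - 13 = 141

141 dB


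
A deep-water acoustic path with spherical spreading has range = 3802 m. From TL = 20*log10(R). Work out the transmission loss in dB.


TL = 20*log10(3802) = 71.6

71.6 dB


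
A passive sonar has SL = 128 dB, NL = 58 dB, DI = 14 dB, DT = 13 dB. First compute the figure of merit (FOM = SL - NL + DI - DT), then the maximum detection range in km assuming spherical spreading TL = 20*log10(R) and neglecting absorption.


Step 1: FOM = SL - NL + DI - DT = 128 - 58 + 14 - 13 = 71 dB
Step 2: at max range FOM = TL = 20*log10(R), so R = 10^(71/20) = 3548.13 m = 3.55 km

3.55 km


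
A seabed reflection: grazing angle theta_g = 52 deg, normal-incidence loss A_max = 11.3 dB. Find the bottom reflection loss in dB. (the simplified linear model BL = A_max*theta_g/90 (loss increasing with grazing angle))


BL = A_max * theta_g / 90 = 11.3 * 52 / 90 = 6.53

6.53 dB


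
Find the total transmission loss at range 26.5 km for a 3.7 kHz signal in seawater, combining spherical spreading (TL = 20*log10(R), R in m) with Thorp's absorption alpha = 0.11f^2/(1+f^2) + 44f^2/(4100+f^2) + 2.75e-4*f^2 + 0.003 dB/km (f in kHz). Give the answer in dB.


95.24 dB


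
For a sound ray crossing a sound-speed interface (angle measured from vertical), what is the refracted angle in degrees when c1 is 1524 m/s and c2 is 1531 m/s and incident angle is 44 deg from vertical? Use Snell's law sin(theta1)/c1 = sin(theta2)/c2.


sin(theta2) = (c2/c1)*sin(theta1) = (1531/1524)*sin(44 deg) = 0.69785
theta2 = arcsin(0.69785) = 44.25

44.25 deg


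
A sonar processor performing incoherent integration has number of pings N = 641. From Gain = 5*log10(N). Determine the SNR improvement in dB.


Gain = 5*log10(641) = 14.03

14.03 dB


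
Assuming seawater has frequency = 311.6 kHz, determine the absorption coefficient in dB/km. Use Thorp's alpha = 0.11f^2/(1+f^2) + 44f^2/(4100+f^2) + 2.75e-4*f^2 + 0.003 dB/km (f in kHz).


69.031 dB/km


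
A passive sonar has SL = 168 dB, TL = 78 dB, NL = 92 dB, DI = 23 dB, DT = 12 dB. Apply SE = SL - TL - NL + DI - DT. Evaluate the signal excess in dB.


SE = SL - TL - NL + DI - DT = 168 - 78 - 92 + 23 - 12 = 9

9 dB


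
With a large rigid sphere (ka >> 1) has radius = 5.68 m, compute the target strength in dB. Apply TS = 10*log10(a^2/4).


TS = 10*log10(5.68^2 / 4) = 10*log10(8.0656) = 9.07

9.07 dB


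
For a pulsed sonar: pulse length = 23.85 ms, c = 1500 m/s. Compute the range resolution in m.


17.8875 m


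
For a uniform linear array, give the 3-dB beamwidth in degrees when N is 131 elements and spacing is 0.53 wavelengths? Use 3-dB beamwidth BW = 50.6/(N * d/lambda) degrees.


0.73 deg


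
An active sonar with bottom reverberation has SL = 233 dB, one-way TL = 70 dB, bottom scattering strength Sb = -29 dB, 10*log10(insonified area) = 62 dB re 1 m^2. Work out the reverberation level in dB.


RL = SL - 2*TL + Sb + 10*log10(A) = 233 - 2*70 + (-29) + 62 = 126

126 dB


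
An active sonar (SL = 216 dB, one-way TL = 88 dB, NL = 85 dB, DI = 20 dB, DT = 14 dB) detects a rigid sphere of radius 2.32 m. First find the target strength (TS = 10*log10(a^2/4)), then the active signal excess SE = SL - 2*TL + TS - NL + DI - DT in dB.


Step 1: TS = 10*log10(2.32^2/4) = 1.29 dB
Step 2: SE = SL - 2*TL + TS - NL + DI - DT = 216 - 2*88 + (1.29) - 85 + 20 - 14 = -37.71

-37.71 dB


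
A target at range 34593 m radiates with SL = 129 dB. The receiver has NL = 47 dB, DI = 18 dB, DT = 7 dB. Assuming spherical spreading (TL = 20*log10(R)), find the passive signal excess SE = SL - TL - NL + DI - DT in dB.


Step 1: TL = 20*log10(34593) = 90.78 dB
Step 2: SE = 129 - 90.78 - 47 + 18 - 7 = 2.22

2.22 dB


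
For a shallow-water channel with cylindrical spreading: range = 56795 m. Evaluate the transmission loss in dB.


TL = 10*log10(56795) = 47.54

47.54 dB


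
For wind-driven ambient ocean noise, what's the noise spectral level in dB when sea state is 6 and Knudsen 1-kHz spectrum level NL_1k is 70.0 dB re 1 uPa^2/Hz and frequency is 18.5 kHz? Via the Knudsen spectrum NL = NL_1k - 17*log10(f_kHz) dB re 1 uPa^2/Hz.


NL = NL_1k - 17*log10(f_kHz) = 70.0 - 17*log10(18.5) = 70.0 - (21.54) = 48.46

48.46 dB


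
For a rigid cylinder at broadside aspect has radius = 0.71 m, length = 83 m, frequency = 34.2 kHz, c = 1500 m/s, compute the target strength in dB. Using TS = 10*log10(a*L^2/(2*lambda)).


lambda = 1500/34200 = 0.04386 m
TS = 10*log10(0.71*83^2/(2*0.04386)) = 47.46

47.46 dB


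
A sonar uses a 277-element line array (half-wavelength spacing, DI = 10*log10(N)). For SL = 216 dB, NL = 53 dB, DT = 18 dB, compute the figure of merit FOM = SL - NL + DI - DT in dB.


Step 1: DI = 10*log10(277) = 24.42 dB
Step 2: FOM = SL - NL + DI - DT = 216 - 53 + 24.42 - 18 = 169.42

169.42 dB


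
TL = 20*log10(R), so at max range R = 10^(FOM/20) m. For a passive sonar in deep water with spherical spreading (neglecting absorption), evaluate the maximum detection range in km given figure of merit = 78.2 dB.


At max range FOM = TL, so 20*log10(R) = 78.2
R = 10^(78.2/20) = 8128.31 m = 8.13 km

8.13 km


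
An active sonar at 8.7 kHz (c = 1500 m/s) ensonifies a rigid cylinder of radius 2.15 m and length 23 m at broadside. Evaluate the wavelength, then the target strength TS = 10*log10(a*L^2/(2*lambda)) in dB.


Step 1: lambda = c/f = 1500/8700 = 0.17241 m
Step 2: TS = 10*log10(a*L^2/(2*lambda)) = 10*log10(2.15*23^2/(2*0.17241)) = 35.18

35.18 dB


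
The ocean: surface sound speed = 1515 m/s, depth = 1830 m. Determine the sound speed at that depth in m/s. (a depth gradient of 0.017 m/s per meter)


c = 1515 + 0.017 * 1830 = 1546.11

1546.11 m/s


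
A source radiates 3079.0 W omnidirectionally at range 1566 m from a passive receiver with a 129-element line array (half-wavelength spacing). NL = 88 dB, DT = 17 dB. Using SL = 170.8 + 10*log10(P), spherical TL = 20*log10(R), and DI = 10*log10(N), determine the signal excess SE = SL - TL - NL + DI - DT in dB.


57.89 dB


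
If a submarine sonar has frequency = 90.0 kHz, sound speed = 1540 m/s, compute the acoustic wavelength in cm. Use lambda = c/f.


lambda = c/f = 1540 / 90000 = 0.0171 m = 1.71 cm

1.71 cm


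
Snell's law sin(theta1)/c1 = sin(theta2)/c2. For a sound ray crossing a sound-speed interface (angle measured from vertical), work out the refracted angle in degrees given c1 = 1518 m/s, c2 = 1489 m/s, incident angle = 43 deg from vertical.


sin(theta2) = (c2/c1)*sin(theta1) = (1489/1518)*sin(43 deg) = 0.66897
theta2 = arcsin(0.66897) = 41.99

41.99 deg


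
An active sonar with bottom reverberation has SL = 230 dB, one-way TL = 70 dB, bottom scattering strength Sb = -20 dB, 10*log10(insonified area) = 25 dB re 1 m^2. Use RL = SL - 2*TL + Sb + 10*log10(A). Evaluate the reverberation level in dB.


95 dB


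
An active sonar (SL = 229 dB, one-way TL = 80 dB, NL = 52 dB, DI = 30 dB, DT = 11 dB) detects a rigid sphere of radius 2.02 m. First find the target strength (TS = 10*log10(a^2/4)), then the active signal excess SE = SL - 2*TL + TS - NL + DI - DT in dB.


Step 1: TS = 10*log10(2.02^2/4) = 0.09 dB
Step 2: SE = SL - 2*TL + TS - NL + DI - DT = 229 - 2*80 + (0.09) - 52 + 30 - 11 = 36.09

36.09 dB


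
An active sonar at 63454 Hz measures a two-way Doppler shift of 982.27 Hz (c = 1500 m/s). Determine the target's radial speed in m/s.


11.61 m/s


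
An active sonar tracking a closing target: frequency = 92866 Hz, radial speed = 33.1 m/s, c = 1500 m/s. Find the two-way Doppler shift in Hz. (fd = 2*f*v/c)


fd = 2*f*v/c = 2 * 92866 * 33.1 / 1500 = 4098.49

4098.49 Hz


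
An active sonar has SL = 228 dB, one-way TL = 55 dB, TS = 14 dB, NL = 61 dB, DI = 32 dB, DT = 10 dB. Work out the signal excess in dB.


93 dB


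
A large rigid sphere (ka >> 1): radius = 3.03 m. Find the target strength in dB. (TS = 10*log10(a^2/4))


TS = 10*log10(3.03^2 / 4) = 10*log10(2.295225) = 3.61

3.61 dB


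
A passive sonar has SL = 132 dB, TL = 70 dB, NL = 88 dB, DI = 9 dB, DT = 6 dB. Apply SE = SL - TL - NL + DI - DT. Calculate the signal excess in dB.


SE = SL - TL - NL + DI - DT = 132 - 70 - 88 + 9 - 6 = -23

-23 dB


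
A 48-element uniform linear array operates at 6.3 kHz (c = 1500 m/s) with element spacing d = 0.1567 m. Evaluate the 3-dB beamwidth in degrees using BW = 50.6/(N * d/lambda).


1.6 deg


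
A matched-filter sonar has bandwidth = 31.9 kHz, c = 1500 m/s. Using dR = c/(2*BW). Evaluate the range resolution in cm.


dR = c/(2*BW) = 1500 / (2 * 31.9e3) = 0.0235 m = 2.35 cm

2.35 cm


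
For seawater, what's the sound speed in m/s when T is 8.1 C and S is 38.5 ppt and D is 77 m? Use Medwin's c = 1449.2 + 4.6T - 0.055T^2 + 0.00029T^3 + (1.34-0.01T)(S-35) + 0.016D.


1488.64 m/s


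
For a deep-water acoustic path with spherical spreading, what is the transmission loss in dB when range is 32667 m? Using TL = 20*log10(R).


TL = 20*log10(32667) = 90.28

90.28 dB
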